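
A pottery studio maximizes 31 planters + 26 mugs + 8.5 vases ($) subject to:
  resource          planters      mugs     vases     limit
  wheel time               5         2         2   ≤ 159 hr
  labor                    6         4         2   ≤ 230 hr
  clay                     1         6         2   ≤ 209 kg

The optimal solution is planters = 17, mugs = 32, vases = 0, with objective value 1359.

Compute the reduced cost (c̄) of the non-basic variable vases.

Check each constraint at x*: wheel time 149/159 (slack 10); labor 230/230 (tight); clay 209/209 (tight).
Slack constraints have shadow price 0 (complementary slackness).
Dual feasibility on the basic columns requires 6·y_labor + 1·y_clay = 31, 4·y_labor + 6·y_clay = 26.
This yields shadow prices y_labor = 5, y_clay = 1.
Reduced cost of vases: c₃ − yᵀa₃ = 8.5 − (5·2 + 1·2) = 8.5 − 12 = -3.5.

-3.5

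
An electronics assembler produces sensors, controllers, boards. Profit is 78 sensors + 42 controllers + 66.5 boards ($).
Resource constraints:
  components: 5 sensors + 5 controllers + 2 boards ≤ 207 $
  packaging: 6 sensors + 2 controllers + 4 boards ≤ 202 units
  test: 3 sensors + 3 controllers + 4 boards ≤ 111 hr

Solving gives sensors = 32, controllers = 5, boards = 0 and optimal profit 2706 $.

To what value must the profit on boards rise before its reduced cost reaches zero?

Binding: packaging and test. Non-binding: components (22 unused).
Since components is not tight, its dual is 0.
From A_Bᵀ y = c: 6·y_packaging + 3·y_test = 78; 2·y_packaging + 3·y_test = 42.
→ y_packaging = 9 and y_test = 8.
boards enters the basis when its profit ≥ yᵀa₃ = 9·4 + 8·4 = 68.

68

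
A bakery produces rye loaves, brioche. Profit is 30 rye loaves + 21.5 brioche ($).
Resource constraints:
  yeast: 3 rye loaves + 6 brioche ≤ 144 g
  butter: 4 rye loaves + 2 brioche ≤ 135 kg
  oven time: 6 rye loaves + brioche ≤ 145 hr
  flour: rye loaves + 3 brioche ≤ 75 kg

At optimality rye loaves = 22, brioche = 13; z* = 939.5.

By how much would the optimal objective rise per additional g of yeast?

3

At the optimum: yeast uses 144 of 144 (binding); butter uses 114 of 135 (slack = 21); oven time uses 145 of 145 (binding); flour uses 61 of 75 (slack = 14).
Since butter, flour are not tight, their duals are 0.
From A_Bᵀ y = c: 3·y_yeast + 6·y_oven time = 30; 6·y_yeast + 1·y_oven time = 21.5.
→ y_yeast = 3 and y_oven time = 3.5.
Shadow price of yeast = 3.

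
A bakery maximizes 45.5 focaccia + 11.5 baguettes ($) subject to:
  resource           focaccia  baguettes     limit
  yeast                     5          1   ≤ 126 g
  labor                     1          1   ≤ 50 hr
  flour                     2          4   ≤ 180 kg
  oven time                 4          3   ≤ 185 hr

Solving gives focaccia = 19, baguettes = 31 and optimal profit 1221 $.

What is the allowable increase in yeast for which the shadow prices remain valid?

Binding constraints: yeast, labor. The basis is B = [[5,1],[1,1]] with det 4.
Per unit increase in yeast, x* moves by d = (0.25, -0.25).
The basis stays optimal until oven time becomes binding; allowable increase = 64 g.

64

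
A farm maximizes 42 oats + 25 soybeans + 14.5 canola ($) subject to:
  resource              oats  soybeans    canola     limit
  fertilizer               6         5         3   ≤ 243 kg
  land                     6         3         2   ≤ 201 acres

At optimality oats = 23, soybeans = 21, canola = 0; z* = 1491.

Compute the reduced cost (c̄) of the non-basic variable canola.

-1.5

At the optimum: fertilizer uses 243 of 243 (binding); land uses 201 of 201 (binding).
Dual feasibility on the basic columns requires 6·y_fertilizer + 6·y_land = 42, 5·y_fertilizer + 3·y_land = 25.
Solving: y_fertilizer = 2, y_land = 5.
Reduced cost of canola: c₃ − yᵀa₃ = 14.5 − (2·3 + 5·2) = 14.5 − 16 = -1.5.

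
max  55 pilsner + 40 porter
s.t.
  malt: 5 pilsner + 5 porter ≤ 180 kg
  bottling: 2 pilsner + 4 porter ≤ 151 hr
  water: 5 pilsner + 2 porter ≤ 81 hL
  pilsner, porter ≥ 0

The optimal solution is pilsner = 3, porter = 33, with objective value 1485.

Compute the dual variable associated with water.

5

Binding: malt and water. Non-binding: bottling (13 unused).
Slack constraints have shadow price 0 (complementary slackness).
From A_Bᵀ y = c: 5·y_malt + 5·y_water = 55; 5·y_malt + 2·y_water = 40.
→ y_malt = 6 and y_water = 5.
Shadow price of water = 5.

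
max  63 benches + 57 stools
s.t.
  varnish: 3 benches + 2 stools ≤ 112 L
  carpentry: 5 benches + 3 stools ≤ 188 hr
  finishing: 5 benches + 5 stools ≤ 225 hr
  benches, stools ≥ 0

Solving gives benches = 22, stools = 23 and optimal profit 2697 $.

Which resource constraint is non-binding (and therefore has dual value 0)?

carpentry

varnish: 112/112 (binding)
carpentry: 179/188 (slack 9)
finishing: 225/225 (binding)
By complementary slackness, a constraint with positive slack has shadow price 0 → carpentry.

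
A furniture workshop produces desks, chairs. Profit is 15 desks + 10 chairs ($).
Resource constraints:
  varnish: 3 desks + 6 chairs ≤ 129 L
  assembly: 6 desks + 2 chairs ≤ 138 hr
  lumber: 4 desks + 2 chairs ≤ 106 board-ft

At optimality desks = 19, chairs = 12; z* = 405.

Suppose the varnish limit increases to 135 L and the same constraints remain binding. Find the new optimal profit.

411

Binding: varnish and assembly. Non-binding: lumber (6 unused).
By complementary slackness, y = 0 for the non-binding constraint.
The binding rows give the dual system: 3·y_varnish + 6·y_assembly = 15 and 6·y_varnish + 2·y_assembly = 10.
Solving: y_varnish = 1, y_assembly = 2.
Δz = y_varnish·Δb = 1 × (6) = 6, so new z* = 405 + 6 = 411.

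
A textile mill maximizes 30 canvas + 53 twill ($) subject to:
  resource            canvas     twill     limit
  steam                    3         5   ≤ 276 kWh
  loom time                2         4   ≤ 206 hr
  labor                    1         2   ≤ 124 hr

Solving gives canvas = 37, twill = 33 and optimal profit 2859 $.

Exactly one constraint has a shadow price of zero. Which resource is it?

steam: 276/276 (binding)
loom time: 206/206 (binding)
labor: 103/124 (slack 21)
By complementary slackness, a constraint with positive slack has shadow price 0 → labor.

labor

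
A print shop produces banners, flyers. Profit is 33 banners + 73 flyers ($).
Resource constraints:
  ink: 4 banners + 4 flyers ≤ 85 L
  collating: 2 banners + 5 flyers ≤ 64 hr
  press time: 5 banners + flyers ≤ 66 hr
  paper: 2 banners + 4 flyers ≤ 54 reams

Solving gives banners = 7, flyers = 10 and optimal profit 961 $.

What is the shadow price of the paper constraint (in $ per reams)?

Check each constraint at x*: ink 68/85 (slack 17); collating 64/64 (tight); press time 45/66 (slack 21); paper 54/54 (tight).
Slack constraints have shadow price 0 (complementary slackness).
Dual feasibility on the basic columns requires 2·y_collating + 2·y_paper = 33, 5·y_collating + 4·y_paper = 73.
This yields shadow prices y_collating = 7, y_paper = 9.5.
Shadow price of paper = 9.5.

9.5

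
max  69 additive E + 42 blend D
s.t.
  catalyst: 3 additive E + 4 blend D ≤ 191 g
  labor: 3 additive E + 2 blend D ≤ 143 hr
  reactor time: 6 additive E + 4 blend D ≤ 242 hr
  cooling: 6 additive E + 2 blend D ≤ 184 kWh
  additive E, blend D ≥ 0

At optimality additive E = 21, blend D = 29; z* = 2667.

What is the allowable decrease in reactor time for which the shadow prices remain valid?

58

Binding constraints: reactor time, cooling. The basis is B = [[6,4],[6,2]] with det -12.
Per unit decrease in reactor time, x* moves by d = (0.1667, -0.5).
The basis stays optimal until blend D reaches 0; allowable decrease = 58 hr.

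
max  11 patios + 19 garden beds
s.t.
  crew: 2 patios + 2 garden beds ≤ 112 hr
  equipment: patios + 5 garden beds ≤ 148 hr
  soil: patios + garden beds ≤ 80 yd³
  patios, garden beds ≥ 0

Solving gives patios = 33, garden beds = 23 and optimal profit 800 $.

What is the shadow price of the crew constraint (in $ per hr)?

Binding: crew and equipment. Non-binding: soil (24 unused).
By complementary slackness, y = 0 for the non-binding constraint.
Dual feasibility on the basic columns requires 2·y_crew + 1·y_equipment = 11, 2·y_crew + 5·y_equipment = 19.
This yields shadow prices y_crew = 4.5, y_equipment = 2.
Shadow price of crew = 4.5.

4.5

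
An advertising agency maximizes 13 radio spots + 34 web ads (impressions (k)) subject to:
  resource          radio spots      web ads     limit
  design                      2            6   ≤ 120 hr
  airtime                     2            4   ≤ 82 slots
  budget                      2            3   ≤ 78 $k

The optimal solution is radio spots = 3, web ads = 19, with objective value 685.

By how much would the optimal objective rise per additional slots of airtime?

2.5

Check each constraint at x*: design 120/120 (tight); airtime 82/82 (tight); budget 63/78 (slack 15).
Slack constraints have shadow price 0 (complementary slackness).
From A_Bᵀ y = c: 2·y_design + 2·y_airtime = 13; 6·y_design + 4·y_airtime = 34.
This yields shadow prices y_design = 4, y_airtime = 2.5.
Shadow price of airtime = 2.5.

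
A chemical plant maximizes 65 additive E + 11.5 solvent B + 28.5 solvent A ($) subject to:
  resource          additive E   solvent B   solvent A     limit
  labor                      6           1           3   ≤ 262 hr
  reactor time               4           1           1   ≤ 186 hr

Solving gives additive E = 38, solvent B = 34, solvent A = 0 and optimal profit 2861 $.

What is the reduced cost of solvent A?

-2

At the optimum: labor uses 262 of 262 (binding); reactor time uses 186 of 186 (binding).
From A_Bᵀ y = c: 6·y_labor + 4·y_reactor time = 65; 1·y_labor + 1·y_reactor time = 11.5.
This yields shadow prices y_labor = 9.5, y_reactor time = 2.
Reduced cost of solvent A: c₃ − yᵀa₃ = 28.5 − (9.5·3 + 2·1) = 28.5 − 30.5 = -2.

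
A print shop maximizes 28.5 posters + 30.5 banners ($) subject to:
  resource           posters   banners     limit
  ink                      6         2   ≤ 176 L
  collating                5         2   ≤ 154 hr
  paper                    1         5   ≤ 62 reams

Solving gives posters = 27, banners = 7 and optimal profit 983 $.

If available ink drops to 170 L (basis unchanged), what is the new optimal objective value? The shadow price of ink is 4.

959

Δb = -6, so new z* = 983 + (4)·(-6) = 983 − 24 = 959.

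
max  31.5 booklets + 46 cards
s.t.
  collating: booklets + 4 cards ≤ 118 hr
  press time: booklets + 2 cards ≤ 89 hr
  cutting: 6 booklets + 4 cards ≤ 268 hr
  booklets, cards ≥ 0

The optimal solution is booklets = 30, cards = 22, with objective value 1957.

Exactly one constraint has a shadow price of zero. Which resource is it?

press time

collating: 118/118 (binding)
press time: 74/89 (slack 15)
cutting: 268/268 (binding)
By complementary slackness, a constraint with positive slack has shadow price 0 → press time.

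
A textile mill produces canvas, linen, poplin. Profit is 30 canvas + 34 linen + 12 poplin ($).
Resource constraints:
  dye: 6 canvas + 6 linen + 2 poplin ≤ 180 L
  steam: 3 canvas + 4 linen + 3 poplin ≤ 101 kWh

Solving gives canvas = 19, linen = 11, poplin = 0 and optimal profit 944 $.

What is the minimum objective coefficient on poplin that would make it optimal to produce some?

Both dye and steam are binding at x*.
Dual feasibility on the basic columns requires 6·y_dye + 3·y_steam = 30, 6·y_dye + 4·y_steam = 34.
This yields shadow prices y_dye = 3, y_steam = 4.
poplin enters the basis when its profit ≥ yᵀa₃ = 3·2 + 4·3 = 18.

18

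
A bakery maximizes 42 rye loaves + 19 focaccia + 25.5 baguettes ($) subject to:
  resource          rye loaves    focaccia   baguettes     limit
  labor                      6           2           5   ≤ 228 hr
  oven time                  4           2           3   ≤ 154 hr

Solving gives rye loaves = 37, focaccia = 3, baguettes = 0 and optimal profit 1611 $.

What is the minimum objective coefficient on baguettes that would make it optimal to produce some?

32.5

At the optimum: labor uses 228 of 228 (binding); oven time uses 154 of 154 (binding).
Dual feasibility on the basic columns requires 6·y_labor + 4·y_oven time = 42, 2·y_labor + 2·y_oven time = 19.
This yields shadow prices y_labor = 2, y_oven time = 7.5.
baguettes enters the basis when its profit ≥ yᵀa₃ = 2·5 + 7.5·3 = 32.5.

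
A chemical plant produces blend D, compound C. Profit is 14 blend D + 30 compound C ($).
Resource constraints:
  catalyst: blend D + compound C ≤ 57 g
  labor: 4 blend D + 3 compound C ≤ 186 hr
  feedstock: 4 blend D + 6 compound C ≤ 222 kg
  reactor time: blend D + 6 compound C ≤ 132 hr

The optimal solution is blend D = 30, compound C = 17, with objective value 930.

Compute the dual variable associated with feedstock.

Binding: feedstock and reactor time. Non-binding: catalyst (10 unused), labor (15 unused).
By complementary slackness, y = 0 for the non-binding constraints.
Dual feasibility on the basic columns requires 4·y_feedstock + 1·y_reactor time = 14, 6·y_feedstock + 6·y_reactor time = 30.
Solving: y_feedstock = 3, y_reactor time = 2.
Shadow price of feedstock = 3.

3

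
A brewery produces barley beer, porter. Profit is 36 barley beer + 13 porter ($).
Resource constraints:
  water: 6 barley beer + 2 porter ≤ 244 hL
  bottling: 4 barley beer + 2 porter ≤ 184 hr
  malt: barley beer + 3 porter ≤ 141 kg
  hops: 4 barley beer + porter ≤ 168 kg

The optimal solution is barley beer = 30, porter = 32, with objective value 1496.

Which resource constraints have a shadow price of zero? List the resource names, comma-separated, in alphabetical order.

hops, malt

water: 244/244 (binding)
bottling: 184/184 (binding)
malt: 126/141 (slack 15)
hops: 152/168 (slack 16)
By complementary slackness, a constraint with positive slack has shadow price 0 → hops, malt.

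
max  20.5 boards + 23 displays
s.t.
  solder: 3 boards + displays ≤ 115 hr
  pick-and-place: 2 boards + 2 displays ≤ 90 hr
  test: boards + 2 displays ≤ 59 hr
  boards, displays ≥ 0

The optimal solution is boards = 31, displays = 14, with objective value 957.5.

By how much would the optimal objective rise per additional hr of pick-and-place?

9

Binding: pick-and-place and test. Non-binding: solder (8 unused).
Since solder is not tight, its dual is 0.
Dual feasibility on the basic columns requires 2·y_pick-and-place + 1·y_test = 20.5, 2·y_pick-and-place + 2·y_test = 23.
This yields shadow prices y_pick-and-place = 9, y_test = 2.5.
Shadow price of pick-and-place = 9.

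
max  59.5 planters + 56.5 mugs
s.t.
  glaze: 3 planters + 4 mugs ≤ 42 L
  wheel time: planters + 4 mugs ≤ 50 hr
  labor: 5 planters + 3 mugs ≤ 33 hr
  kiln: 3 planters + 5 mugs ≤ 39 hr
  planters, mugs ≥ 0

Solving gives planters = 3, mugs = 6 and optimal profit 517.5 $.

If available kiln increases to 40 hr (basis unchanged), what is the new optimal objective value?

524

At the optimum: glaze uses 33 of 42 (slack = 9); wheel time uses 27 of 50 (slack = 23); labor uses 33 of 33 (binding); kiln uses 39 of 39 (binding).
Slack constraints have shadow price 0 (complementary slackness).
Dual feasibility on the basic columns requires 5·y_labor + 3·y_kiln = 59.5, 3·y_labor + 5·y_kiln = 56.5.
This yields shadow prices y_labor = 8, y_kiln = 6.5.
Δz = y_kiln·Δb = 6.5 × (1) = 6.5, so new z* = 517.5 + 6.5 = 524.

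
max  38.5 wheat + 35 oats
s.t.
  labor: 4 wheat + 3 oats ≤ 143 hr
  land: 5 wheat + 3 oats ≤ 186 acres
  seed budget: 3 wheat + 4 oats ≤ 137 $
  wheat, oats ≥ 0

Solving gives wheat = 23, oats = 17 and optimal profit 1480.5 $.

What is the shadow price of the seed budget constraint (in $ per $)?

At the optimum: labor uses 143 of 143 (binding); land uses 166 of 186 (slack = 20); seed budget uses 137 of 137 (binding).
Since land is not tight, its dual is 0.
Dual feasibility on the basic columns requires 4·y_labor + 3·y_seed budget = 38.5, 3·y_labor + 4·y_seed budget = 35.
Solving: y_labor = 7, y_seed budget = 3.5.
Shadow price of seed budget = 3.5.

3.5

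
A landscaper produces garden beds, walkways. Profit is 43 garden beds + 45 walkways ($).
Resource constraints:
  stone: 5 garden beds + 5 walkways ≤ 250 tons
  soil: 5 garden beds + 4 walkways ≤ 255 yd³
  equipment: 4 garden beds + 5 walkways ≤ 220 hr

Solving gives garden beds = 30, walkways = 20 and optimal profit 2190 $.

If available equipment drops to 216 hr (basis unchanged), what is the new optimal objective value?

2182

Binding: stone and equipment. Non-binding: soil (25 unused).
Since soil is not tight, its dual is 0.
The binding rows give the dual system: 5·y_stone + 4·y_equipment = 43 and 5·y_stone + 5·y_equipment = 45.
Solving: y_stone = 7, y_equipment = 2.
Δz = y_equipment·Δb = 2 × (-4) = -8, so new z* = 2190 − 8 = 2182.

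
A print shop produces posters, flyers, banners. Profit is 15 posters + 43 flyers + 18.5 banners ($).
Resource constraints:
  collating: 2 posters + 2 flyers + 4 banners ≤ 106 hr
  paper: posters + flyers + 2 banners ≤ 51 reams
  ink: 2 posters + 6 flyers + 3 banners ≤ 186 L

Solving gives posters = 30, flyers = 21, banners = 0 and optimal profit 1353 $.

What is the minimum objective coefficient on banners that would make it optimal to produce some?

23

Binding: paper and ink. Non-binding: collating (4 unused).
Since collating is not tight, its dual is 0.
The binding rows give the dual system: 1·y_paper + 2·y_ink = 15 and 1·y_paper + 6·y_ink = 43.
→ y_paper = 1 and y_ink = 7.
banners enters the basis when its profit ≥ yᵀa₃ = 1·2 + 7·3 = 23.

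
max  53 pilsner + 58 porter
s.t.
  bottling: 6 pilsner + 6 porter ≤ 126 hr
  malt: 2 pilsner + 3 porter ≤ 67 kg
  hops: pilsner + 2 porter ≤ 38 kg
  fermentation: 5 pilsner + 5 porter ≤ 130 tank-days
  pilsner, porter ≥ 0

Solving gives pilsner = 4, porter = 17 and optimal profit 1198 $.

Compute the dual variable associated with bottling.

8

Check each constraint at x*: bottling 126/126 (tight); malt 59/67 (slack 8); hops 38/38 (tight); fermentation 105/130 (slack 25).
Since malt, fermentation are not tight, their duals are 0.
The binding rows give the dual system: 6·y_bottling + 1·y_hops = 53 and 6·y_bottling + 2·y_hops = 58.
→ y_bottling = 8 and y_hops = 5.
Shadow price of bottling = 8.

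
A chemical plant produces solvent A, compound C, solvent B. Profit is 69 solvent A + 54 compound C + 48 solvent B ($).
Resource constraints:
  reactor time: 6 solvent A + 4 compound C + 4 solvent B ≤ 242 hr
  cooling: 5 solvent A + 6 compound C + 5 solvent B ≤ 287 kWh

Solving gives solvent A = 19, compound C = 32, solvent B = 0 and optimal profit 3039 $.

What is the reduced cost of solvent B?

-3

Both reactor time and cooling are binding at x*.
The binding rows give the dual system: 6·y_reactor time + 5·y_cooling = 69 and 4·y_reactor time + 6·y_cooling = 54.
→ y_reactor time = 9 and y_cooling = 3.
Reduced cost of solvent B: c₃ − yᵀa₃ = 48 − (9·4 + 3·5) = 48 − 51 = -3.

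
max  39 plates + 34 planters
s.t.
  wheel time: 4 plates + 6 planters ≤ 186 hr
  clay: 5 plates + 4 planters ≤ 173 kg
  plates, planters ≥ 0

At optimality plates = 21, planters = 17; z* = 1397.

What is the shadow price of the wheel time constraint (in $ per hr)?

1

Check each constraint at x*: wheel time 186/186 (tight); clay 173/173 (tight).
From A_Bᵀ y = c: 4·y_wheel time + 5·y_clay = 39; 6·y_wheel time + 4·y_clay = 34.
Solving: y_wheel time = 1, y_clay = 7.
Shadow price of wheel time = 1.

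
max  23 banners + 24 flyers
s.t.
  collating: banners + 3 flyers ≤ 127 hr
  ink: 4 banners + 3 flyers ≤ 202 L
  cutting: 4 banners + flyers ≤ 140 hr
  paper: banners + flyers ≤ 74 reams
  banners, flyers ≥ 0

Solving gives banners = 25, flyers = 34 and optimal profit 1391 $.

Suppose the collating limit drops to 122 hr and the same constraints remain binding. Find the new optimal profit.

Binding: collating and ink. Non-binding: cutting (6 unused), paper (15 unused).
Slack constraints have shadow price 0 (complementary slackness).
Dual feasibility on the basic columns requires 1·y_collating + 4·y_ink = 23, 3·y_collating + 3·y_ink = 24.
Solving: y_collating = 3, y_ink = 5.
Δz = y_collating·Δb = 3 × (-5) = -15, so new z* = 1391 − 15 = 1376.

1376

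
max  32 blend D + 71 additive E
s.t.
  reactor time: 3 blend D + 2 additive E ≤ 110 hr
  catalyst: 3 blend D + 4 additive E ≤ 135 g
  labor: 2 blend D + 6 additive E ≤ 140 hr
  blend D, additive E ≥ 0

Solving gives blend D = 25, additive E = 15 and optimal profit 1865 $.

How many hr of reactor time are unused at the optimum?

5

reactor time used = 3·25 + 2·15 = 105; slack = 110 − 105 = 5.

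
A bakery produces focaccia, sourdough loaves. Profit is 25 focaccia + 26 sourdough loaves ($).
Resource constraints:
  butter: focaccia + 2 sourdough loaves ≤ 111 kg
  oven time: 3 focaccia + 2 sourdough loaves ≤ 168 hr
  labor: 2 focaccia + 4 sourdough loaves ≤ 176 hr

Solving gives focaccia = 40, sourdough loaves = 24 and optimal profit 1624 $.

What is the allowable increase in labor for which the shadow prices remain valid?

Binding constraints: oven time, labor. The basis is B = [[3,2],[2,4]] with det 8.
Per unit increase in labor, x* moves by d = (-0.25, 0.375).
The basis stays optimal until butter becomes binding; allowable increase = 46 hr.

46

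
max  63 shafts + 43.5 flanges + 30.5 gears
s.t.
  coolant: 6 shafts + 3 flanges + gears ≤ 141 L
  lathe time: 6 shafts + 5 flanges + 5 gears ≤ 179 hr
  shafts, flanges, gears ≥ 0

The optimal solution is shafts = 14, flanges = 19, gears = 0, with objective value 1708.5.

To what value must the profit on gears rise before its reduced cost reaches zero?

Both coolant and lathe time are binding at x*.
The binding rows give the dual system: 6·y_coolant + 6·y_lathe time = 63 and 3·y_coolant + 5·y_lathe time = 43.5.
→ y_coolant = 4.5 and y_lathe time = 6.
gears enters the basis when its profit ≥ yᵀa₃ = 4.5·1 + 6·5 = 34.5.

34.5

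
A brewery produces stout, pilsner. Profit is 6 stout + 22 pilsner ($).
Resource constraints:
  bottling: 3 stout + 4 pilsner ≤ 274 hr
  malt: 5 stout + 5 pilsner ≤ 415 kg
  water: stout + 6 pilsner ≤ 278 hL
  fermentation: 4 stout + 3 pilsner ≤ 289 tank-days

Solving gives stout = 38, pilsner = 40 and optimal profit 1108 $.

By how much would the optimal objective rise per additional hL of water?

Check each constraint at x*: bottling 274/274 (tight); malt 390/415 (slack 25); water 278/278 (tight); fermentation 272/289 (slack 17).
By complementary slackness, y = 0 for the non-binding constraints.
Dual feasibility on the basic columns requires 3·y_bottling + 1·y_water = 6, 4·y_bottling + 6·y_water = 22.
This yields shadow prices y_bottling = 1, y_water = 3.
Shadow price of water = 3.

3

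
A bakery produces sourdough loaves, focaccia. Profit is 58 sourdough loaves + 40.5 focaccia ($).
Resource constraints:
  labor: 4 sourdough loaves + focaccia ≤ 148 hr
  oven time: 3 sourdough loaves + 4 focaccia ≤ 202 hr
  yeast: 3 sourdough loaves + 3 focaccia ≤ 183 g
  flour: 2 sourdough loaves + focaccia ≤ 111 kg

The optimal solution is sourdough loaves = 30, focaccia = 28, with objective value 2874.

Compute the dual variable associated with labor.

At the optimum: labor uses 148 of 148 (binding); oven time uses 202 of 202 (binding); yeast uses 174 of 183 (slack = 9); flour uses 88 of 111 (slack = 23).
By complementary slackness, y = 0 for the non-binding constraints.
Dual feasibility on the basic columns requires 4·y_labor + 3·y_oven time = 58, 1·y_labor + 4·y_oven time = 40.5.
This yields shadow prices y_labor = 8.5, y_oven time = 8.
Shadow price of labor = 8.5.

8.5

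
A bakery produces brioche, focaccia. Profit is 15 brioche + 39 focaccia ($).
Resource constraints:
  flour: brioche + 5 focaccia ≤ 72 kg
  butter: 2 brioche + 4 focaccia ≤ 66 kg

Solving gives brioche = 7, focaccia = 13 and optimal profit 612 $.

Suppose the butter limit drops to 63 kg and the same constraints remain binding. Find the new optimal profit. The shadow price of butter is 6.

Δb = -3, so new z* = 612 + (6)·(-3) = 612 − 18 = 594.

594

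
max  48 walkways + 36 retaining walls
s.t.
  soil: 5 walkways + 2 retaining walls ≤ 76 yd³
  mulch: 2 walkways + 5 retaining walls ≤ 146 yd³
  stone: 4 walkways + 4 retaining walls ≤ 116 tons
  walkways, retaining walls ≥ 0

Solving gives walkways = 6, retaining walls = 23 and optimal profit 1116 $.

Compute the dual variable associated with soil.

4

Check each constraint at x*: soil 76/76 (tight); mulch 127/146 (slack 19); stone 116/116 (tight).
Slack constraints have shadow price 0 (complementary slackness).
The binding rows give the dual system: 5·y_soil + 4·y_stone = 48 and 2·y_soil + 4·y_stone = 36.
Solving: y_soil = 4, y_stone = 7.
Shadow price of soil = 4.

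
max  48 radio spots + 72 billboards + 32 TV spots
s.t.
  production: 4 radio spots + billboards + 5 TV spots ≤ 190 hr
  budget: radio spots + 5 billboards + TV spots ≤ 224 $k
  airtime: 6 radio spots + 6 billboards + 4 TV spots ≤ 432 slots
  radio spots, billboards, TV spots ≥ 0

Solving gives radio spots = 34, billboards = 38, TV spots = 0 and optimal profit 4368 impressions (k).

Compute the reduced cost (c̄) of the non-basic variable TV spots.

Check each constraint at x*: production 174/190 (slack 16); budget 224/224 (tight); airtime 432/432 (tight).
By complementary slackness, y = 0 for the non-binding constraint.
The binding rows give the dual system: 1·y_budget + 6·y_airtime = 48 and 5·y_budget + 6·y_airtime = 72.
This yields shadow prices y_budget = 6, y_airtime = 7.
Reduced cost of TV spots: c₃ − yᵀa₃ = 32 − (6·1 + 7·4) = 32 − 34 = -2.

-2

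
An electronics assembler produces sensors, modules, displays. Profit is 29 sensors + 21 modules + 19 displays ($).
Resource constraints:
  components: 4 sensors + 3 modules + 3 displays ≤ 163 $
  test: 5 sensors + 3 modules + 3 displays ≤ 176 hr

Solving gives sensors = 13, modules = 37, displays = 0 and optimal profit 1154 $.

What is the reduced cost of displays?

-2

At the optimum: components uses 163 of 163 (binding); test uses 176 of 176 (binding).
Dual feasibility on the basic columns requires 4·y_components + 5·y_test = 29, 3·y_components + 3·y_test = 21.
→ y_components = 6 and y_test = 1.
Reduced cost of displays: c₃ − yᵀa₃ = 19 − (6·3 + 1·3) = 19 − 21 = -2.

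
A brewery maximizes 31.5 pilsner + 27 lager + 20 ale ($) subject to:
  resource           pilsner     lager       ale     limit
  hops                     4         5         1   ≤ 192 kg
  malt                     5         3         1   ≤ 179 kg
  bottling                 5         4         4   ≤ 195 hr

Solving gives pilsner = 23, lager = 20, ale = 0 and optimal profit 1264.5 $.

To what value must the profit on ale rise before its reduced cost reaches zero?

Binding: hops and bottling. Non-binding: malt (4 unused).
By complementary slackness, y = 0 for the non-binding constraint.
Dual feasibility on the basic columns requires 4·y_hops + 5·y_bottling = 31.5, 5·y_hops + 4·y_bottling = 27.
→ y_hops = 1 and y_bottling = 5.5.
ale enters the basis when its profit ≥ yᵀa₃ = 1·1 + 5.5·4 = 23.

23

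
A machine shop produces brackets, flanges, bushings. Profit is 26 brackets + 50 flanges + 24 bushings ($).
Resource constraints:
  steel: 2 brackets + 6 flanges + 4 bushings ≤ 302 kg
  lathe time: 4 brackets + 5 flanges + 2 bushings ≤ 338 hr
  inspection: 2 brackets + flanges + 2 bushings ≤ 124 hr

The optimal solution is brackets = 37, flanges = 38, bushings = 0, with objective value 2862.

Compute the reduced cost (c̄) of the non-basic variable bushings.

At the optimum: steel uses 302 of 302 (binding); lathe time uses 338 of 338 (binding); inspection uses 112 of 124 (slack = 12).
Slack constraints have shadow price 0 (complementary slackness).
From A_Bᵀ y = c: 2·y_steel + 4·y_lathe time = 26; 6·y_steel + 5·y_lathe time = 50.
→ y_steel = 5 and y_lathe time = 4.
Reduced cost of bushings: c₃ − yᵀa₃ = 24 − (5·4 + 4·2) = 24 − 28 = -4.

-4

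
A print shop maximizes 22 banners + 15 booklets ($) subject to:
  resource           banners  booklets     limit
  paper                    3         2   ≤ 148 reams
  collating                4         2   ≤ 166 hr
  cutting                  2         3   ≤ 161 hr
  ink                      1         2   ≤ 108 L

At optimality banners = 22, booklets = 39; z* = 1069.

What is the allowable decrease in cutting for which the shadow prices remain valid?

78

Binding constraints: collating, cutting. The basis is B = [[4,2],[2,3]] with det 8.
Per unit decrease in cutting, x* moves by d = (0.25, -0.5).
The basis stays optimal until booklets reaches 0; allowable decrease = 78 hr.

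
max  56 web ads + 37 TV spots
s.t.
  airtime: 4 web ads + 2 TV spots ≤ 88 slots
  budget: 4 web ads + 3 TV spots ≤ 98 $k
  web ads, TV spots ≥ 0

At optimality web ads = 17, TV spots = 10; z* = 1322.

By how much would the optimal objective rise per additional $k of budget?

At the optimum: airtime uses 88 of 88 (binding); budget uses 98 of 98 (binding).
Dual feasibility on the basic columns requires 4·y_airtime + 4·y_budget = 56, 2·y_airtime + 3·y_budget = 37.
This yields shadow prices y_airtime = 5, y_budget = 9.
Shadow price of budget = 9.

9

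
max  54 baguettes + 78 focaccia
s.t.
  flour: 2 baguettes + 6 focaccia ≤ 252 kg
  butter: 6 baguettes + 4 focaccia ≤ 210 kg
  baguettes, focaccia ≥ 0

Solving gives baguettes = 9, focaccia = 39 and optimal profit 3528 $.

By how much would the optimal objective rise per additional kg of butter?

Check each constraint at x*: flour 252/252 (tight); butter 210/210 (tight).
From A_Bᵀ y = c: 2·y_flour + 6·y_butter = 54; 6·y_flour + 4·y_butter = 78.
This yields shadow prices y_flour = 9, y_butter = 6.
Shadow price of butter = 6.

6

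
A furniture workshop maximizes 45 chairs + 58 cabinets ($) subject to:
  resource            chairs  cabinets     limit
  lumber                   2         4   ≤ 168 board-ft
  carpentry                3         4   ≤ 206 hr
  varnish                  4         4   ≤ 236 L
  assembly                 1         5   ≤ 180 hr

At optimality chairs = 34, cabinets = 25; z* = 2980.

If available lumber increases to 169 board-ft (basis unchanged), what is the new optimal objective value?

2986.5

Binding: lumber and varnish. Non-binding: carpentry (4 unused), assembly (21 unused).
By complementary slackness, y = 0 for the non-binding constraints.
The binding rows give the dual system: 2·y_lumber + 4·y_varnish = 45 and 4·y_lumber + 4·y_varnish = 58.
→ y_lumber = 6.5 and y_varnish = 8.
Δz = y_lumber·Δb = 6.5 × (1) = 6.5, so new z* = 2980 + 6.5 = 2986.5.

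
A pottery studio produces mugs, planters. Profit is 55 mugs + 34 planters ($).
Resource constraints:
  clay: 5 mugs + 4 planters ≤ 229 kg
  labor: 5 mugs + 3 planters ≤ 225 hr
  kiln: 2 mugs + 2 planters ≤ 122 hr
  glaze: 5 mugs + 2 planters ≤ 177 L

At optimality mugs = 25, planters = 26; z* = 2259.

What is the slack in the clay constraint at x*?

0

clay used = 5·25 + 4·26 = 229; slack = 229 − 229 = 0.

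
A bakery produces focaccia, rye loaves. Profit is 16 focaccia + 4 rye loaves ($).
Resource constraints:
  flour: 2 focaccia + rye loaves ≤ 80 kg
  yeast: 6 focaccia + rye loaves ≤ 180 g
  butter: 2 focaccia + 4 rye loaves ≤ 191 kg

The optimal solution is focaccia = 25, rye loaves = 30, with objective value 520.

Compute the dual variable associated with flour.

2

Check each constraint at x*: flour 80/80 (tight); yeast 180/180 (tight); butter 170/191 (slack 21).
Since butter is not tight, its dual is 0.
From A_Bᵀ y = c: 2·y_flour + 6·y_yeast = 16; 1·y_flour + 1·y_yeast = 4.
Solving: y_flour = 2, y_yeast = 2.
Shadow price of flour = 2.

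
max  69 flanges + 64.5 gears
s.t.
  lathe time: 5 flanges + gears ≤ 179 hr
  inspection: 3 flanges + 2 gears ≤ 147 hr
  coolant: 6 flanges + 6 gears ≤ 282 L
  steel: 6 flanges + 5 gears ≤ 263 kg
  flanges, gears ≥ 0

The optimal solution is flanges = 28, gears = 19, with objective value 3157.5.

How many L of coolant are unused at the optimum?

coolant used = 6·28 + 6·19 = 282; slack = 282 − 282 = 0.

0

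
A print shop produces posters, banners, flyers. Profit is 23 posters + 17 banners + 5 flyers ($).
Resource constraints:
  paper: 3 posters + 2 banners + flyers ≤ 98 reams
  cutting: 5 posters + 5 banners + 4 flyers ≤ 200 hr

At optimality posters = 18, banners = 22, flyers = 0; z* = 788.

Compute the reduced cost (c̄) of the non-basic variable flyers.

-5

Check each constraint at x*: paper 98/98 (tight); cutting 200/200 (tight).
From A_Bᵀ y = c: 3·y_paper + 5·y_cutting = 23; 2·y_paper + 5·y_cutting = 17.
Solving: y_paper = 6, y_cutting = 1.
Reduced cost of flyers: c₃ − yᵀa₃ = 5 − (6·1 + 1·4) = 5 − 10 = -5.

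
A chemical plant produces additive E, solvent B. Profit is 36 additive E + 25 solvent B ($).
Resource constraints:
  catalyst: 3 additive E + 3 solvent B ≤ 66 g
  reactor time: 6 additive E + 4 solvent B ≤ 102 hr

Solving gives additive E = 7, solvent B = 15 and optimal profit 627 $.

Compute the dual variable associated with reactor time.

Both catalyst and reactor time are binding at x*.
The binding rows give the dual system: 3·y_catalyst + 6·y_reactor time = 36 and 3·y_catalyst + 4·y_reactor time = 25.
→ y_catalyst = 1 and y_reactor time = 5.5.
Shadow price of reactor time = 5.5.

5.5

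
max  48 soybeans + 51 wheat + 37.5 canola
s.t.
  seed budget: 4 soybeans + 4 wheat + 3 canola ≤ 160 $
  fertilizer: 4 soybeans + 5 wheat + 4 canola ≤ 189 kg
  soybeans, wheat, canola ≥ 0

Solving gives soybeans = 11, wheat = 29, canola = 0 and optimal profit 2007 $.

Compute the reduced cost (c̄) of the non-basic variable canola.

Check each constraint at x*: seed budget 160/160 (tight); fertilizer 189/189 (tight).
From A_Bᵀ y = c: 4·y_seed budget + 4·y_fertilizer = 48; 4·y_seed budget + 5·y_fertilizer = 51.
This yields shadow prices y_seed budget = 9, y_fertilizer = 3.
Reduced cost of canola: c₃ − yᵀa₃ = 37.5 − (9·3 + 3·4) = 37.5 − 39 = -1.5.

-1.5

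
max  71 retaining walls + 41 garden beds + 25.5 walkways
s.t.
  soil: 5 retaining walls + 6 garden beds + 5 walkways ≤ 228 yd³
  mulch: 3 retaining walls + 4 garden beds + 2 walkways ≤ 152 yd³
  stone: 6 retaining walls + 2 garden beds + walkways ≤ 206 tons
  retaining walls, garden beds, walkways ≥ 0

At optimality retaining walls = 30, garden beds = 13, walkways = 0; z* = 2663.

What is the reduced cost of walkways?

-3

At the optimum: soil uses 228 of 228 (binding); mulch uses 142 of 152 (slack = 10); stone uses 206 of 206 (binding).
By complementary slackness, y = 0 for the non-binding constraint.
Dual feasibility on the basic columns requires 5·y_soil + 6·y_stone = 71, 6·y_soil + 2·y_stone = 41.
This yields shadow prices y_soil = 4, y_stone = 8.5.
Reduced cost of walkways: c₃ − yᵀa₃ = 25.5 − (4·5 + 8.5·1) = 25.5 − 28.5 = -3.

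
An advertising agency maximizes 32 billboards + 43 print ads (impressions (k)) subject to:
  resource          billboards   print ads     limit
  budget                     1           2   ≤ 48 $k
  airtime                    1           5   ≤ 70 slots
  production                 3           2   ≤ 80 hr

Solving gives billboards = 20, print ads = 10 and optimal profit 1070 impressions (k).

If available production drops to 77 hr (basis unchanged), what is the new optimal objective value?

Binding: airtime and production. Non-binding: budget (8 unused).
Since budget is not tight, its dual is 0.
The binding rows give the dual system: 1·y_airtime + 3·y_production = 32 and 5·y_airtime + 2·y_production = 43.
→ y_airtime = 5 and y_production = 9.
Δz = y_production·Δb = 9 × (-3) = -27, so new z* = 1070 − 27 = 1043.

1043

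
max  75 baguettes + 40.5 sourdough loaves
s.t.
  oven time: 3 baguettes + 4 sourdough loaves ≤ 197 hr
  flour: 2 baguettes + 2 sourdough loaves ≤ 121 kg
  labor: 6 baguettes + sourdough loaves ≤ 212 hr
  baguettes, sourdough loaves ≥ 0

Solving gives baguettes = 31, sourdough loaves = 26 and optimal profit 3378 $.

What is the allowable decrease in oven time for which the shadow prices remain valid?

91

Binding constraints: oven time, labor. The basis is B = [[3,4],[6,1]] with det -21.
Per unit decrease in oven time, x* moves by d = (0.0476, -0.2857).
The basis stays optimal until sourdough loaves reaches 0; allowable decrease = 91 hr.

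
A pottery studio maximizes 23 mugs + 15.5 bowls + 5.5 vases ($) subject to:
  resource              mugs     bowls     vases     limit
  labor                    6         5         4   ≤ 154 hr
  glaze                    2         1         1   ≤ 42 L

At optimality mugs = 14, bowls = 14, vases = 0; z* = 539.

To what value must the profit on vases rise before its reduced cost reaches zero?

Both labor and glaze are binding at x*.
The binding rows give the dual system: 6·y_labor + 2·y_glaze = 23 and 5·y_labor + 1·y_glaze = 15.5.
This yields shadow prices y_labor = 2, y_glaze = 5.5.
vases enters the basis when its profit ≥ yᵀa₃ = 2·4 + 5.5·1 = 13.5.

13.5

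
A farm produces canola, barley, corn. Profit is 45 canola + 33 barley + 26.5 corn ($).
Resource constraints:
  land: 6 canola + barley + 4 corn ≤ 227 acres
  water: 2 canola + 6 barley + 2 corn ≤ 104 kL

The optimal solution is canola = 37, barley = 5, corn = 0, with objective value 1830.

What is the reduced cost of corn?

Check each constraint at x*: land 227/227 (tight); water 104/104 (tight).
Dual feasibility on the basic columns requires 6·y_land + 2·y_water = 45, 1·y_land + 6·y_water = 33.
This yields shadow prices y_land = 6, y_water = 4.5.
Reduced cost of corn: c₃ − yᵀa₃ = 26.5 − (6·4 + 4.5·2) = 26.5 − 33 = -6.5.

-6.5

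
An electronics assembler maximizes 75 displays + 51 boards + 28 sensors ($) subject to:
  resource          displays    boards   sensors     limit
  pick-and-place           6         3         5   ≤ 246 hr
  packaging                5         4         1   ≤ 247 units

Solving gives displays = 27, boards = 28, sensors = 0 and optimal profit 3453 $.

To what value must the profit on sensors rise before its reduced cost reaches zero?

Check each constraint at x*: pick-and-place 246/246 (tight); packaging 247/247 (tight).
From A_Bᵀ y = c: 6·y_pick-and-place + 5·y_packaging = 75; 3·y_pick-and-place + 4·y_packaging = 51.
Solving: y_pick-and-place = 5, y_packaging = 9.
sensors enters the basis when its profit ≥ yᵀa₃ = 5·5 + 9·1 = 34.

34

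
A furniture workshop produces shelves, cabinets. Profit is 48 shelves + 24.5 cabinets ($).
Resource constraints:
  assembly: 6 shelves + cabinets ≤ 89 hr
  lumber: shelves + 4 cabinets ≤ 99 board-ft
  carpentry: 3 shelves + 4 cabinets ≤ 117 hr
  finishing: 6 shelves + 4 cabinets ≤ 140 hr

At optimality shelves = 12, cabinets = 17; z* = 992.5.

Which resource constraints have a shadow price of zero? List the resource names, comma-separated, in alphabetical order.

assembly: 89/89 (binding)
lumber: 80/99 (slack 19)
carpentry: 104/117 (slack 13)
finishing: 140/140 (binding)
By complementary slackness, a constraint with positive slack has shadow price 0 → carpentry, lumber.

carpentry, lumber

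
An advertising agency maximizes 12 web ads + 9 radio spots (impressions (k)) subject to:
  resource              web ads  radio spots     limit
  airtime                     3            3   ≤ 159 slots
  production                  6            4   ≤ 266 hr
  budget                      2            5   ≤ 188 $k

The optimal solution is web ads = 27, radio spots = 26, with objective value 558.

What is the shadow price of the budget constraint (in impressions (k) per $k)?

0

Check each constraint at x*: airtime 159/159 (tight); production 266/266 (tight); budget 184/188 (slack 4).
Since budget is not tight, its dual is 0.
Dual feasibility on the basic columns requires 3·y_airtime + 6·y_production = 12, 3·y_airtime + 4·y_production = 9.
→ y_airtime = 1 and y_production = 1.5.
Shadow price of budget = 0.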